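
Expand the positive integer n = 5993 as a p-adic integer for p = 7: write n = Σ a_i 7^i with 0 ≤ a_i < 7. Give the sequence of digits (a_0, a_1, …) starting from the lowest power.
(a_0, a_1, …) = (1, 2, 3, 3, 2)

Repeated division by 7 gives the digits low-to-high: 5993 = 1 + 2·7^1 + 3·7^2 + 3·7^3 + 2·7^4. Digit sequence: (1, 2, 3, 3, 2).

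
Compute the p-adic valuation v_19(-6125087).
v_19(-6125087) = 4

v_19(n) is the largest exponent k such that 19^k divides n. Factor out: -6125087 = -19^4 · 47. (Sign doesn't affect v_p.) So v_19(-6125087) = 4.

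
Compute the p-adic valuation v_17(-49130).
v_17(-49130) = 3

v_17(n) is the largest exponent k such that 17^k divides n. Factor out: -49130 = -17^3 · 10. (Sign doesn't affect v_p.) So v_17(-49130) = 3.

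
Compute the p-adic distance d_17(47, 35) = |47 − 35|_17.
d_17(47, 35) = 1

Step 1 — x − y = 47 − 35 = 12. Step 2 — v_17(12) = 0 (factor: 12 = (17^0 · 12); the sign does not affect v_p). Step 3 — |x − y|_17 = 17^{0} = 1.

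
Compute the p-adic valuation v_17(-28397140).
v_17(-28397140) = 5

v_17(n) is the largest exponent k such that 17^k divides n. Factor out: -28397140 = -17^5 · 20. (Sign doesn't affect v_p.) So v_17(-28397140) = 5.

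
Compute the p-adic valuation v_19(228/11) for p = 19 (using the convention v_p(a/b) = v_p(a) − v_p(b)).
v_19(228/11) = 1

Factor powers of 19 from the numerator and denominator of the reduced fraction: 228 = 19^1 · 12 and 11 = 19^0 · 11. Apply v_p(a/b) = v_p(a) − v_p(b): v_19(228/11) = 1 − 0 = 1.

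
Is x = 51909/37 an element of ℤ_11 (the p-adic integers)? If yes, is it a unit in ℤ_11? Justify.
x ∈ ℤ_11 but not a unit; v_11(x) = 3 > 0

ℤ_11 = {x ∈ ℚ_11 : v_11(x) ≥ 0} and ℤ_11^× = {x ∈ ℤ_11 : v_11(x) = 0}. Here v_11(51909/37) = v_11(num) − v_11(den) = 3; compare against these criteria.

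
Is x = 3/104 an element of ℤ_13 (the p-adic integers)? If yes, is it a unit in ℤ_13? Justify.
x ∉ ℤ_13 (v_13(x) = -1 < 0)

ℤ_13 = {x ∈ ℚ_13 : v_13(x) ≥ 0} and ℤ_13^× = {x ∈ ℤ_13 : v_13(x) = 0}. Here v_13(3/104) = v_13(num) − v_13(den) = -1; compare against these criteria.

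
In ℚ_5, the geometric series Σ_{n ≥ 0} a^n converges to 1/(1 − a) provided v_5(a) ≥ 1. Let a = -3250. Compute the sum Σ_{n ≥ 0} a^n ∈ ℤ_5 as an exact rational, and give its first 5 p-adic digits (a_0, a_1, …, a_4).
Σ a^n = 1/(1 − a) = 1/3251;  first 5 digits = (1, 0, 0, 4, 4)

v_5(a) = 3 ≥ 1, so the series converges in ℤ_5 to 1/(1 − a) = 1/(1 − (-3250)) = 1/3251. Expand this rational in ℤ_5: compute digits iteratively via d_i = x_i mod 5, x_{i+1} = (x_i − d_i)/5. The first 5 digits are (1, 0, 0, 4, 4).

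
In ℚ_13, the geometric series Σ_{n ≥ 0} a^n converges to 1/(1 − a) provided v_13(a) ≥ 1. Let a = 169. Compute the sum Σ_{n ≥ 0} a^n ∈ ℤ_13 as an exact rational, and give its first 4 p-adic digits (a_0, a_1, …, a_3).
Σ a^n = 1/(1 − a) = -1/168;  first 4 digits = (1, 0, 1, 0)

v_13(a) = 2 ≥ 1, so the series converges in ℤ_13 to 1/(1 − a) = 1/(1 − 169) = -1/168. Expand this rational in ℤ_13: compute digits iteratively via d_i = x_i mod 13, x_{i+1} = (x_i − d_i)/13. The first 4 digits are (1, 0, 1, 0).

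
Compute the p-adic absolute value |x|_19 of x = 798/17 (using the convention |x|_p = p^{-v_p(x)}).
|798/17|_19 = 1/19

Step 1 — compute v_19(x) by factoring powers of 19 out of the numerator and denominator: v_19(798/17) = 1. Step 2 — apply |x|_p = p^{-v_p(x)} = 19^{-1} = 1/19.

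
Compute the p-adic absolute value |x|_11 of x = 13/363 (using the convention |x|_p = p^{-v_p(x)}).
|13/363|_11 = 121

Step 1 — compute v_11(x) by factoring powers of 11 out of the numerator and denominator: v_11(13/363) = -2. Step 2 — apply |x|_p = p^{-v_p(x)} = 11^{2} = 121.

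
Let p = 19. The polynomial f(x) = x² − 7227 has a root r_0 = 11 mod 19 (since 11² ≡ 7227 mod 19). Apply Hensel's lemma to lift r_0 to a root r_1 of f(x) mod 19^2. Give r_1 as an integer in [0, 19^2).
r_1 = 334 (mod 361)

Hensel's recurrence: r_{i+1} = r_i − f(r_i)·(f′(r_i))^{-1} mod 19^{i+2}, with f′(x) = 2x. Iterate:
  r_0 = 11 (mod 19)
  r_1 = 334 (mod 361)
Final: r_1 = 334, and one checks f(r_1) ≡ 0 mod 19^2.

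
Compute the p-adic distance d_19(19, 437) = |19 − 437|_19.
d_19(19, 437) = 1/19

Step 1 — x − y = 19 − 437 = -418. Step 2 — v_19(-418) = 1 (factor: -418 = −(19^1 · 22); the sign does not affect v_p). Step 3 — |x − y|_19 = 19^{-1} = 1/19.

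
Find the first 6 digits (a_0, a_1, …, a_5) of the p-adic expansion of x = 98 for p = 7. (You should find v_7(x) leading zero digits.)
(a_0, …, a_5) = (0, 0, 2, 0, 0, 0)

v_7(98) = 2, so a_0 = ... = a_1 = 0. Factor out: x = 7^2 · u with u = 2 a unit in ℤ_7. Expand u iteratively via a_{v+i} = u_i mod 7, u_{i+1} = (u_i − a_{v+i})/7:
  u_0 = 2;  a_2 = 2;  u_1 = (u_0 − 2)/7 = 0
  u_1 = 0;  a_3 = 0;  u_2 = (u_1 − 0)/7 = 0
  u_2 = 0;  a_4 = 0;  u_3 = (u_2 − 0)/7 = 0
  u_3 = 0;  a_5 = 0;  u_4 = (u_3 − 0)/7 = 0
Digits: (0, 0, 2, 0, 0, 0).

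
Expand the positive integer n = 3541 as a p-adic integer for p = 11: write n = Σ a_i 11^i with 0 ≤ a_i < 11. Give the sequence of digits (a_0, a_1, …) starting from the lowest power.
(a_0, a_1, …) = (10, 2, 7, 2)

Repeated division by 11 gives the digits low-to-high: 3541 = 10 + 2·11^1 + 7·11^2 + 2·11^3. Digit sequence: (10, 2, 7, 2).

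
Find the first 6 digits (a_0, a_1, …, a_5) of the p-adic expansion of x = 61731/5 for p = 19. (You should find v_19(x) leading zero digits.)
(a_0, …, a_5) = (0, 0, 0, 17, 3, 15)

v_19(61731/5) = 3, so a_0 = ... = a_2 = 0. Factor out: x = 19^3 · u with u = 9/5 a unit in ℤ_19. Expand u iteratively via a_{v+i} = u_i mod 19, u_{i+1} = (u_i − a_{v+i})/19:
  u_0 = 9/5;  a_3 = 17;  u_1 = (u_0 − 17)/19 = -4/5
  u_1 = -4/5;  a_4 = 3;  u_2 = (u_1 − 3)/19 = -1/5
  u_2 = -1/5;  a_5 = 15;  u_3 = (u_2 − 15)/19 = -4/5
Digits: (0, 0, 0, 17, 3, 15).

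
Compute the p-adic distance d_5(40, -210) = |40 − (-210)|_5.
d_5(40, -210) = 1/125

Step 1 — x − y = 40 − (-210) = 250. Step 2 — v_5(250) = 3 (factor: 250 = (5^3 · 2); the sign does not affect v_p). Step 3 — |x − y|_5 = 5^{-3} = 1/125.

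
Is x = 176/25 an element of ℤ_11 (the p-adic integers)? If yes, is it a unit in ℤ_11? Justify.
x ∈ ℤ_11 but not a unit; v_11(x) = 1 > 0

ℤ_11 = {x ∈ ℚ_11 : v_11(x) ≥ 0} and ℤ_11^× = {x ∈ ℤ_11 : v_11(x) = 0}. Here v_11(176/25) = v_11(num) − v_11(den) = 1; compare against these criteria.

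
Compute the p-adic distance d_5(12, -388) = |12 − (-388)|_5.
d_5(12, -388) = 1/25

Step 1 — x − y = 12 − (-388) = 400. Step 2 — v_5(400) = 2 (factor: 400 = (5^2 · 16); the sign does not affect v_p). Step 3 — |x − y|_5 = 5^{-2} = 1/25.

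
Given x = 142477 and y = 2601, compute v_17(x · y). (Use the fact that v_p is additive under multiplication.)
v_17(370582677) = 5

v_p(x) = 3 (factor: 142477 = 17^3 · 29); v_p(y) = 2 (factor: 2601 = 17^2 · 9). Additivity: v_p(xy) = v_p(x) + v_p(y) = 3 + 2 = 5. (Direct check: xy = 370582677 = 17^5 · (261).)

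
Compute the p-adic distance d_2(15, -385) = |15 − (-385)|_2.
d_2(15, -385) = 1/16

Step 1 — x − y = 15 − (-385) = 400. Step 2 — v_2(400) = 4 (factor: 400 = (2^4 · 25); the sign does not affect v_p). Step 3 — |x − y|_2 = 2^{-4} = 1/16.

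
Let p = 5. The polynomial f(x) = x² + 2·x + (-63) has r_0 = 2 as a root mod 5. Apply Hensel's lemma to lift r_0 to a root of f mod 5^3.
r_2 = 7 (mod 125)

Hensel: r_{i+1} = r_i − f(r_i)·(f′(r_i))^{-1} mod 5^{i+2}, f′(x) = 2x + 2. Iterate:
  r_0 = 2 (mod 5)
  r_1 = 7 (mod 25)
  r_2 = 7 (mod 125)
Final: r = 7 satisfies f(r) ≡ 0 mod 5^3.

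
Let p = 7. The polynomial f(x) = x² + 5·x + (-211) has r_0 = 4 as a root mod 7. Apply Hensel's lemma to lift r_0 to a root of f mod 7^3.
r_2 = 221 (mod 343)

Hensel: r_{i+1} = r_i − f(r_i)·(f′(r_i))^{-1} mod 7^{i+2}, f′(x) = 2x + 5. Iterate:
  r_0 = 4 (mod 7)
  r_1 = 25 (mod 49)
  r_2 = 221 (mod 343)
Final: r = 221 satisfies f(r) ≡ 0 mod 7^3.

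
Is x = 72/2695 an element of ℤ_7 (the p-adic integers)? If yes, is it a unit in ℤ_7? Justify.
x ∉ ℤ_7 (v_7(x) = -2 < 0)

ℤ_7 = {x ∈ ℚ_7 : v_7(x) ≥ 0} and ℤ_7^× = {x ∈ ℤ_7 : v_7(x) = 0}. Here v_7(72/2695) = v_7(num) − v_7(den) = -2; compare against these criteria.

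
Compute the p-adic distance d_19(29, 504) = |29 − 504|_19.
d_19(29, 504) = 1/19

Step 1 — x − y = 29 − 504 = -475. Step 2 — v_19(-475) = 1 (factor: -475 = −(19^1 · 25); the sign does not affect v_p). Step 3 — |x − y|_19 = 19^{-1} = 1/19.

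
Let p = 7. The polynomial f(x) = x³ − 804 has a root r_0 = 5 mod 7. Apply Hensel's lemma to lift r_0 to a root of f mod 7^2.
r_1 = 33 (mod 49)

Hensel: r_{i+1} = r_i − f(r_i)/f′(r_i) mod 7^{i+2}, where f′(x) = 3x². Iterate:
  r_0 = 5 (mod 7)
  r_1 = 33 (mod 49)
Final: r = 33 with f(r) ≡ 0 mod 7^2.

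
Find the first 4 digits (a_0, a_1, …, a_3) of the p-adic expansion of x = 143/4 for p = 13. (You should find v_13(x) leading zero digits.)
(a_0, …, a_3) = (0, 6, 3, 3)

v_13(143/4) = 1, so a_0 = ... = a_0 = 0. Factor out: x = 13^1 · u with u = 11/4 a unit in ℤ_13. Expand u iteratively via a_{v+i} = u_i mod 13, u_{i+1} = (u_i − a_{v+i})/13:
  u_0 = 11/4;  a_1 = 6;  u_1 = (u_0 − 6)/13 = -1/4
  u_1 = -1/4;  a_2 = 3;  u_2 = (u_1 − 3)/13 = -1/4
  u_2 = -1/4;  a_3 = 3;  u_3 = (u_2 − 3)/13 = -1/4
Digits: (0, 6, 3, 3).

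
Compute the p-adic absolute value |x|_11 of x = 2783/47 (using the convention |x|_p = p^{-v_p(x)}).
|2783/47|_11 = 1/121

Step 1 — compute v_11(x) by factoring powers of 11 out of the numerator and denominator: v_11(2783/47) = 2. Step 2 — apply |x|_p = p^{-v_p(x)} = 11^{-2} = 1/121.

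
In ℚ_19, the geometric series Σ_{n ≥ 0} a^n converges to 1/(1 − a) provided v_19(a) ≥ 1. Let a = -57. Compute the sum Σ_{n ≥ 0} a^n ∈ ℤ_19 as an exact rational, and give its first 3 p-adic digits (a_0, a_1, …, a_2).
Σ a^n = 1/(1 − a) = 1/58;  first 3 digits = (1, 16, 8)

v_19(a) = 1 ≥ 1, so the series converges in ℤ_19 to 1/(1 − a) = 1/(1 − (-57)) = 1/58. Expand this rational in ℤ_19: compute digits iteratively via d_i = x_i mod 19, x_{i+1} = (x_i − d_i)/19. The first 3 digits are (1, 16, 8).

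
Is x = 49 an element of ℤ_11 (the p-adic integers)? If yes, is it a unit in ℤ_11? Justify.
x ∈ ℤ_11^× (unit); v_11(x) = 0

ℤ_11 = {x ∈ ℚ_11 : v_11(x) ≥ 0} and ℤ_11^× = {x ∈ ℤ_11 : v_11(x) = 0}. Here v_11(49) = v_11(num) − v_11(den) = 0; compare against these criteria.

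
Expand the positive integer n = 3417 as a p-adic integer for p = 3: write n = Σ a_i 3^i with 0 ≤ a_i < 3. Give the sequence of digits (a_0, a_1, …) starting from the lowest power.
(a_0, a_1, …) = (0, 2, 1, 0, 0, 2, 1, 1)

Repeated division by 3 gives the digits low-to-high: 3417 = 2·3^1 + 1·3^2 + 2·3^5 + 1·3^6 + 1·3^7. Digit sequence: (0, 2, 1, 0, 0, 2, 1, 1).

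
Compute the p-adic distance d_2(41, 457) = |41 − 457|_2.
d_2(41, 457) = 1/32

Step 1 — x − y = 41 − 457 = -416. Step 2 — v_2(-416) = 5 (factor: -416 = −(2^5 · 13); the sign does not affect v_p). Step 3 — |x − y|_2 = 2^{-5} = 1/32.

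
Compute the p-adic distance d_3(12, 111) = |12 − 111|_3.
d_3(12, 111) = 1/9

Step 1 — x − y = 12 − 111 = -99. Step 2 — v_3(-99) = 2 (factor: -99 = −(3^2 · 11); the sign does not affect v_p). Step 3 — |x − y|_3 = 3^{-2} = 1/9.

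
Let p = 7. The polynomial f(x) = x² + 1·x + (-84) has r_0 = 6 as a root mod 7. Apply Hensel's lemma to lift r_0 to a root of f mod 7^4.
r_3 = 454 (mod 2401)

Hensel: r_{i+1} = r_i − f(r_i)·(f′(r_i))^{-1} mod 7^{i+2}, f′(x) = 2x + 1. Iterate:
  r_0 = 6 (mod 7)
  r_1 = 13 (mod 49)
  r_2 = 111 (mod 343)
  r_3 = 454 (mod 2401)
Final: r = 454 satisfies f(r) ≡ 0 mod 7^4.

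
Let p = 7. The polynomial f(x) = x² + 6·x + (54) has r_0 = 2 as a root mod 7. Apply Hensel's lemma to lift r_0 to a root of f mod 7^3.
r_2 = 93 (mod 343)

Hensel: r_{i+1} = r_i − f(r_i)·(f′(r_i))^{-1} mod 7^{i+2}, f′(x) = 2x + 6. Iterate:
  r_0 = 2 (mod 7)
  r_1 = 44 (mod 49)
  r_2 = 93 (mod 343)
Final: r = 93 satisfies f(r) ≡ 0 mod 7^3.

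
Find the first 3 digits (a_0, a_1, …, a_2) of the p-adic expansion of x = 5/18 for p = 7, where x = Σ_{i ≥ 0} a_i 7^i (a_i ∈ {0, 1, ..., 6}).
(a_0, …, a_2) = (3, 0, 5)

v_7(5/18) = 0 (numerator and denominator both coprime to 7), so x ∈ ℤ_7^×. Compute digits iteratively via a_i = x_i mod 7, x_{i+1} = (x_i − a_i)/7, with x_0 = x:
  x_0 = 5/18;  a_0 = 3;  x_1 = (x_0 − 3)/7 = -7/18
  x_1 = -7/18;  a_1 = 0;  x_2 = (x_1 − 0)/7 = -1/18
  x_2 = -1/18;  a_2 = 5;  x_3 = (x_2 − 5)/7 = -13/18
Digits: (3, 0, 5).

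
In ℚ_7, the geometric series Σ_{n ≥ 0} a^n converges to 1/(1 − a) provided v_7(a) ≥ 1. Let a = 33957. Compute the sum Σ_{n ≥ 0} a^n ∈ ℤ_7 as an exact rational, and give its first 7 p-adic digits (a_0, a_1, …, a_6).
Σ a^n = 1/(1 − a) = -1/33956;  first 7 digits = (1, 0, 0, 1, 0, 2, 1)

v_7(a) = 3 ≥ 1, so the series converges in ℤ_7 to 1/(1 − a) = 1/(1 − 33957) = -1/33956. Expand this rational in ℤ_7: compute digits iteratively via d_i = x_i mod 7, x_{i+1} = (x_i − d_i)/7. The first 7 digits are (1, 0, 0, 1, 0, 2, 1).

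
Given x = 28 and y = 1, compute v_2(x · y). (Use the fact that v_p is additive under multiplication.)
v_2(28) = 2

v_p(x) = 2 (factor: 28 = 2^2 · 7); v_p(y) = 0 (factor: 1 = 2^0 · 1). Additivity: v_p(xy) = v_p(x) + v_p(y) = 2 + 0 = 2. (Direct check: xy = 28 = 2^2 · (7).)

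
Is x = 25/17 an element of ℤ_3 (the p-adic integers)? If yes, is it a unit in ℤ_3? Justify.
x ∈ ℤ_3^× (unit); v_3(x) = 0

ℤ_3 = {x ∈ ℚ_3 : v_3(x) ≥ 0} and ℤ_3^× = {x ∈ ℤ_3 : v_3(x) = 0}. Here v_3(25/17) = v_3(num) − v_3(den) = 0; compare against these criteria.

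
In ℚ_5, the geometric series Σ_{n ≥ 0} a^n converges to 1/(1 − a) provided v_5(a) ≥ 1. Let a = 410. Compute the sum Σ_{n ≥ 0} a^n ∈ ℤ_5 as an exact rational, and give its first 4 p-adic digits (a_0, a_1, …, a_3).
Σ a^n = 1/(1 − a) = -1/409;  first 4 digits = (1, 2, 0, 1)

v_5(a) = 1 ≥ 1, so the series converges in ℤ_5 to 1/(1 − a) = 1/(1 − 410) = -1/409. Expand this rational in ℤ_5: compute digits iteratively via d_i = x_i mod 5, x_{i+1} = (x_i − d_i)/5. The first 4 digits are (1, 2, 0, 1).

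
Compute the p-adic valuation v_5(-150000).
v_5(-150000) = 5

v_5(n) is the largest exponent k such that 5^k divides n. Factor out: -150000 = -5^5 · 48. (Sign doesn't affect v_p.) So v_5(-150000) = 5.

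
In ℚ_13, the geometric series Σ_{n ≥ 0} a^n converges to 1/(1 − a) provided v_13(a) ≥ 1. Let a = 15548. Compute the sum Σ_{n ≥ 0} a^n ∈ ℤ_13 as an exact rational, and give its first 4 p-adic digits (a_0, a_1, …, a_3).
Σ a^n = 1/(1 − a) = -1/15547;  first 4 digits = (1, 0, 1, 7)

v_13(a) = 2 ≥ 1, so the series converges in ℤ_13 to 1/(1 − a) = 1/(1 − 15548) = -1/15547. Expand this rational in ℤ_13: compute digits iteratively via d_i = x_i mod 13, x_{i+1} = (x_i − d_i)/13. The first 4 digits are (1, 0, 1, 7).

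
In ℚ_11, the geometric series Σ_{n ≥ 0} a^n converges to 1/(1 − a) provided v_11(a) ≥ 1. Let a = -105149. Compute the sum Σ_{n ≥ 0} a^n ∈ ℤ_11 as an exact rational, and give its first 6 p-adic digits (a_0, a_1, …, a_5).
Σ a^n = 1/(1 − a) = 1/105150;  first 6 digits = (1, 0, 0, 9, 3, 10)

v_11(a) = 3 ≥ 1, so the series converges in ℤ_11 to 1/(1 − a) = 1/(1 − (-105149)) = 1/105150. Expand this rational in ℤ_11: compute digits iteratively via d_i = x_i mod 11, x_{i+1} = (x_i − d_i)/11. The first 6 digits are (1, 0, 0, 9, 3, 10).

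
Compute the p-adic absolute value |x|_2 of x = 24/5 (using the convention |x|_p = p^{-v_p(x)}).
|24/5|_2 = 1/8

Step 1 — compute v_2(x) by factoring powers of 2 out of the numerator and denominator: v_2(24/5) = 3. Step 2 — apply |x|_p = p^{-v_p(x)} = 2^{-3} = 1/8.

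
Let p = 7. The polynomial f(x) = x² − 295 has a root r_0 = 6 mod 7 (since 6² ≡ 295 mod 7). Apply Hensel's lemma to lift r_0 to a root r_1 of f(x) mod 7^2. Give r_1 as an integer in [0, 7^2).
r_1 = 48 (mod 49)

Hensel's recurrence: r_{i+1} = r_i − f(r_i)·(f′(r_i))^{-1} mod 7^{i+2}, with f′(x) = 2x. Iterate:
  r_0 = 6 (mod 7)
  r_1 = 48 (mod 49)
Final: r_1 = 48, and one checks f(r_1) ≡ 0 mod 7^2.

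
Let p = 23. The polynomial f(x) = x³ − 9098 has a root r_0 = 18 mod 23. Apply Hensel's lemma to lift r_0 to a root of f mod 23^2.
r_1 = 386 (mod 529)

Hensel: r_{i+1} = r_i − f(r_i)/f′(r_i) mod 23^{i+2}, where f′(x) = 3x². Iterate:
  r_0 = 18 (mod 23)
  r_1 = 386 (mod 529)
Final: r = 386 with f(r) ≡ 0 mod 23^2.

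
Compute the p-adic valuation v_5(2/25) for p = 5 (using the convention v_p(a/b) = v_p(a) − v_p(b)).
v_5(2/25) = -2

Factor powers of 5 from the numerator and denominator of the reduced fraction: 2 = 5^0 · 2 and 25 = 5^2 · 1. Apply v_p(a/b) = v_p(a) − v_p(b): v_5(2/25) = 0 − 2 = -2.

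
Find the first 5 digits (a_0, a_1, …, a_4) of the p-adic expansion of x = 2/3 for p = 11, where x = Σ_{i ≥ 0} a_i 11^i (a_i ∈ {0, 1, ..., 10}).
(a_0, …, a_4) = (8, 3, 7, 3, 7)

v_11(2/3) = 0 (numerator and denominator both coprime to 11), so x ∈ ℤ_11^×. Compute digits iteratively via a_i = x_i mod 11, x_{i+1} = (x_i − a_i)/11, with x_0 = x:
  x_0 = 2/3;  a_0 = 8;  x_1 = (x_0 − 8)/11 = -2/3
  x_1 = -2/3;  a_1 = 3;  x_2 = (x_1 − 3)/11 = -1/3
  x_2 = -1/3;  a_2 = 7;  x_3 = (x_2 − 7)/11 = -2/3
  x_3 = -2/3;  a_3 = 3;  x_4 = (x_3 − 3)/11 = -1/3
  x_4 = -1/3;  a_4 = 7;  x_5 = (x_4 − 7)/11 = -2/3
Digits: (8, 3, 7, 3, 7).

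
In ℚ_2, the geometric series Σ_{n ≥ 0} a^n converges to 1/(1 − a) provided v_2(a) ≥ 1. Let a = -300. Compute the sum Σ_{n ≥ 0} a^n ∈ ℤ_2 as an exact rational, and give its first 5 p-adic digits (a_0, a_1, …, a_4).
Σ a^n = 1/(1 − a) = 1/301;  first 5 digits = (1, 0, 1, 0, 0)

v_2(a) = 2 ≥ 1, so the series converges in ℤ_2 to 1/(1 − a) = 1/(1 − (-300)) = 1/301. Expand this rational in ℤ_2: compute digits iteratively via d_i = x_i mod 2, x_{i+1} = (x_i − d_i)/2. The first 5 digits are (1, 0, 1, 0, 0).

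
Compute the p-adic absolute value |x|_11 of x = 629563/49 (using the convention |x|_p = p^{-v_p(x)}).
|629563/49|_11 = 1/14641

Step 1 — compute v_11(x) by factoring powers of 11 out of the numerator and denominator: v_11(629563/49) = 4. Step 2 — apply |x|_p = p^{-v_p(x)} = 11^{-4} = 1/14641.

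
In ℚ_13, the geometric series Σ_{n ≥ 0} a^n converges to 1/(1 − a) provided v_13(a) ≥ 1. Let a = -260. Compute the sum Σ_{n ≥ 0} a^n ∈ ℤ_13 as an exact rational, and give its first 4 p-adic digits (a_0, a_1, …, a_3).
Σ a^n = 1/(1 − a) = 1/261;  first 4 digits = (1, 6, 8, 12)

v_13(a) = 1 ≥ 1, so the series converges in ℤ_13 to 1/(1 − a) = 1/(1 − (-260)) = 1/261. Expand this rational in ℤ_13: compute digits iteratively via d_i = x_i mod 13, x_{i+1} = (x_i − d_i)/13. The first 4 digits are (1, 6, 8, 12).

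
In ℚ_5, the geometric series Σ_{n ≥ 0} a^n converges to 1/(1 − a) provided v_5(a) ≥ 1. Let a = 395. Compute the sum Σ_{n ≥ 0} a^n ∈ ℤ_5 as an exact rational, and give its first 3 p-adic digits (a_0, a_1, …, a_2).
Σ a^n = 1/(1 − a) = -1/394;  first 3 digits = (1, 4, 1)

v_5(a) = 1 ≥ 1, so the series converges in ℤ_5 to 1/(1 − a) = 1/(1 − 395) = -1/394. Expand this rational in ℤ_5: compute digits iteratively via d_i = x_i mod 5, x_{i+1} = (x_i − d_i)/5. The first 3 digits are (1, 4, 1).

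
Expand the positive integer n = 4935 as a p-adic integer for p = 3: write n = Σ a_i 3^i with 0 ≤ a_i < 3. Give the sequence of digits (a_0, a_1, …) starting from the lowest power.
(a_0, a_1, …) = (0, 1, 2, 2, 0, 2, 0, 2)

Repeated division by 3 gives the digits low-to-high: 4935 = 1·3^1 + 2·3^2 + 2·3^3 + 2·3^5 + 2·3^7. Digit sequence: (0, 1, 2, 2, 0, 2, 0, 2).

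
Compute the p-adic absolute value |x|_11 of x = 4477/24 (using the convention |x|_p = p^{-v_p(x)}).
|4477/24|_11 = 1/121

Step 1 — compute v_11(x) by factoring powers of 11 out of the numerator and denominator: v_11(4477/24) = 2. Step 2 — apply |x|_p = p^{-v_p(x)} = 11^{-2} = 1/121.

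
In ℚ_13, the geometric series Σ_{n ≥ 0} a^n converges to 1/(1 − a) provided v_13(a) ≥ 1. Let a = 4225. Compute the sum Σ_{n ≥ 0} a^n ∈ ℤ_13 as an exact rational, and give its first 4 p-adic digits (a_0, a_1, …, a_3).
Σ a^n = 1/(1 − a) = -1/4224;  first 4 digits = (1, 0, 12, 1)

v_13(a) = 2 ≥ 1, so the series converges in ℤ_13 to 1/(1 − a) = 1/(1 − 4225) = -1/4224. Expand this rational in ℤ_13: compute digits iteratively via d_i = x_i mod 13, x_{i+1} = (x_i − d_i)/13. The first 4 digits are (1, 0, 12, 1).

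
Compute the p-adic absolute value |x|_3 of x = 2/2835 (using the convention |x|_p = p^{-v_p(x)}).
|2/2835|_3 = 81

Step 1 — compute v_3(x) by factoring powers of 3 out of the numerator and denominator: v_3(2/2835) = -4. Step 2 — apply |x|_p = p^{-v_p(x)} = 3^{4} = 81.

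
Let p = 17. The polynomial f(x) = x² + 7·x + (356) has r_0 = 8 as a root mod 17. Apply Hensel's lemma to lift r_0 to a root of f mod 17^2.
r_1 = 25 (mod 289)

Hensel: r_{i+1} = r_i − f(r_i)·(f′(r_i))^{-1} mod 17^{i+2}, f′(x) = 2x + 7. Iterate:
  r_0 = 8 (mod 17)
  r_1 = 25 (mod 289)
Final: r = 25 satisfies f(r) ≡ 0 mod 17^2.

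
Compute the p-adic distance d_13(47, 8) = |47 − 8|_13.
d_13(47, 8) = 1/13

Step 1 — x − y = 47 − 8 = 39. Step 2 — v_13(39) = 1 (factor: 39 = (13^1 · 3); the sign does not affect v_p). Step 3 — |x − y|_13 = 13^{-1} = 1/13.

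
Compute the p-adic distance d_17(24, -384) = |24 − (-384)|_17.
d_17(24, -384) = 1/17

Step 1 — x − y = 24 − (-384) = 408. Step 2 — v_17(408) = 1 (factor: 408 = (17^1 · 24); the sign does not affect v_p). Step 3 — |x − y|_17 = 17^{-1} = 1/17.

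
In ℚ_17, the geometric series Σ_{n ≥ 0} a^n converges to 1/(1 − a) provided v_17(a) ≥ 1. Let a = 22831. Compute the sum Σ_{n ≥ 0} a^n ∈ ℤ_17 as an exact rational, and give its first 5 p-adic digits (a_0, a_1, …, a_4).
Σ a^n = 1/(1 − a) = -1/22830;  first 5 digits = (1, 0, 11, 4, 2)

v_17(a) = 2 ≥ 1, so the series converges in ℤ_17 to 1/(1 − a) = 1/(1 − 22831) = -1/22830. Expand this rational in ℤ_17: compute digits iteratively via d_i = x_i mod 17, x_{i+1} = (x_i − d_i)/17. The first 5 digits are (1, 0, 11, 4, 2).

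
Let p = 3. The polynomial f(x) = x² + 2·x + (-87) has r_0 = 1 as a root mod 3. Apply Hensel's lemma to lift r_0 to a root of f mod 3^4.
r_3 = 67 (mod 81)

Hensel: r_{i+1} = r_i − f(r_i)·(f′(r_i))^{-1} mod 3^{i+2}, f′(x) = 2x + 2. Iterate:
  r_0 = 1 (mod 3)
  r_1 = 4 (mod 9)
  r_2 = 13 (mod 27)
  r_3 = 67 (mod 81)
Final: r = 67 satisfies f(r) ≡ 0 mod 3^4.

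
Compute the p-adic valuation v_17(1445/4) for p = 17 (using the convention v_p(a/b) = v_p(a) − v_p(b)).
v_17(1445/4) = 2

Factor powers of 17 from the numerator and denominator of the reduced fraction: 1445 = 17^2 · 5 and 4 = 17^0 · 4. Apply v_p(a/b) = v_p(a) − v_p(b): v_17(1445/4) = 2 − 0 = 2.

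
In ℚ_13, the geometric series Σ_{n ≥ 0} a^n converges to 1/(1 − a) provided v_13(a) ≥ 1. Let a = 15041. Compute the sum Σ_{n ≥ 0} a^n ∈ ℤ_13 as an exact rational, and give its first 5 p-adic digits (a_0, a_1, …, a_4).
Σ a^n = 1/(1 − a) = -1/15040;  first 5 digits = (1, 0, 11, 6, 4)

v_13(a) = 2 ≥ 1, so the series converges in ℤ_13 to 1/(1 − a) = 1/(1 − 15041) = -1/15040. Expand this rational in ℤ_13: compute digits iteratively via d_i = x_i mod 13, x_{i+1} = (x_i − d_i)/13. The first 5 digits are (1, 0, 11, 6, 4).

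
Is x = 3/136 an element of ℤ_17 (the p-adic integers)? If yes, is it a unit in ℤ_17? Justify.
x ∉ ℤ_17 (v_17(x) = -1 < 0)

ℤ_17 = {x ∈ ℚ_17 : v_17(x) ≥ 0} and ℤ_17^× = {x ∈ ℤ_17 : v_17(x) = 0}. Here v_17(3/136) = v_17(num) − v_17(den) = -1; compare against these criteria.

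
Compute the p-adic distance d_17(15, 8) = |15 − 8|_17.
d_17(15, 8) = 1

Step 1 — x − y = 15 − 8 = 7. Step 2 — v_17(7) = 0 (factor: 7 = (17^0 · 7); the sign does not affect v_p). Step 3 — |x − y|_17 = 17^{0} = 1.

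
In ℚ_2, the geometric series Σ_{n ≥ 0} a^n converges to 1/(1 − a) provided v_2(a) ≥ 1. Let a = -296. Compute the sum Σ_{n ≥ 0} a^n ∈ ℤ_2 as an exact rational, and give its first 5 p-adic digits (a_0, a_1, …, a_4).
Σ a^n = 1/(1 − a) = 1/297;  first 5 digits = (1, 0, 0, 1, 1)

v_2(a) = 3 ≥ 1, so the series converges in ℤ_2 to 1/(1 − a) = 1/(1 − (-296)) = 1/297. Expand this rational in ℤ_2: compute digits iteratively via d_i = x_i mod 2, x_{i+1} = (x_i − d_i)/2. The first 5 digits are (1, 0, 0, 1, 1).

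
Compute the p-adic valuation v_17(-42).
v_17(-42) = 0

v_17(n) is the largest exponent k such that 17^k divides n. Factor out: -42 = -17^0 · 42. (Sign doesn't affect v_p.) So v_17(-42) = 0.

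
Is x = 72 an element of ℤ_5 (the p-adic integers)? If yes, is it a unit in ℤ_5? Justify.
x ∈ ℤ_5^× (unit); v_5(x) = 0

ℤ_5 = {x ∈ ℚ_5 : v_5(x) ≥ 0} and ℤ_5^× = {x ∈ ℤ_5 : v_5(x) = 0}. Here v_5(72) = v_5(num) − v_5(den) = 0; compare against these criteria.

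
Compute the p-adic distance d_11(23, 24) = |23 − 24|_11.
d_11(23, 24) = 1

Step 1 — x − y = 23 − 24 = -1. Step 2 — v_11(-1) = 0 (factor: -1 = −(11^0 · 1); the sign does not affect v_p). Step 3 — |x − y|_11 = 11^{0} = 1.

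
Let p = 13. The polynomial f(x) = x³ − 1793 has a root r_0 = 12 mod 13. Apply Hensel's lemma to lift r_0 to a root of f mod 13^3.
r_2 = 90 (mod 2197)

Hensel: r_{i+1} = r_i − f(r_i)/f′(r_i) mod 13^{i+2}, where f′(x) = 3x². Iterate:
  r_0 = 12 (mod 13)
  r_1 = 90 (mod 169)
  r_2 = 90 (mod 2197)
Final: r = 90 with f(r) ≡ 0 mod 13^3.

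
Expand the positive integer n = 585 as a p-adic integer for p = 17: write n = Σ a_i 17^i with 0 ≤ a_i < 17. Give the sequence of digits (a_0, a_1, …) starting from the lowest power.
(a_0, a_1, …) = (7, 0, 2)

Repeated division by 17 gives the digits low-to-high: 585 = 7 + 2·17^2. Digit sequence: (7, 0, 2).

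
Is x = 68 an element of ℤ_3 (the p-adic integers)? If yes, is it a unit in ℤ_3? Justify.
x ∈ ℤ_3^× (unit); v_3(x) = 0

ℤ_3 = {x ∈ ℚ_3 : v_3(x) ≥ 0} and ℤ_3^× = {x ∈ ℤ_3 : v_3(x) = 0}. Here v_3(68) = v_3(num) − v_3(den) = 0; compare against these criteria.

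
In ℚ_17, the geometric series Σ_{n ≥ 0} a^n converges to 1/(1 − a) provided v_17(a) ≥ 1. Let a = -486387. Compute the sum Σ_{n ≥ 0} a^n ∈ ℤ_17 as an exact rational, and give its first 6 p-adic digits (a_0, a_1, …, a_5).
Σ a^n = 1/(1 − a) = 1/486388;  first 6 digits = (1, 0, 0, 3, 11, 16)

v_17(a) = 3 ≥ 1, so the series converges in ℤ_17 to 1/(1 − a) = 1/(1 − (-486387)) = 1/486388. Expand this rational in ℤ_17: compute digits iteratively via d_i = x_i mod 17, x_{i+1} = (x_i − d_i)/17. The first 6 digits are (1, 0, 0, 3, 11, 16).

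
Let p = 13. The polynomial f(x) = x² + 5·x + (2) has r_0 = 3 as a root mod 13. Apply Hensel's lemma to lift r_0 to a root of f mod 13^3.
r_2 = 185 (mod 2197)

Hensel: r_{i+1} = r_i − f(r_i)·(f′(r_i))^{-1} mod 13^{i+2}, f′(x) = 2x + 5. Iterate:
  r_0 = 3 (mod 13)
  r_1 = 16 (mod 169)
  r_2 = 185 (mod 2197)
Final: r = 185 satisfies f(r) ≡ 0 mod 13^3.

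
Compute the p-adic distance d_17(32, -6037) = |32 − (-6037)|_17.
d_17(32, -6037) = 1/289

Step 1 — x − y = 32 − (-6037) = 6069. Step 2 — v_17(6069) = 2 (factor: 6069 = (17^2 · 21); the sign does not affect v_p). Step 3 — |x − y|_17 = 17^{-2} = 1/289.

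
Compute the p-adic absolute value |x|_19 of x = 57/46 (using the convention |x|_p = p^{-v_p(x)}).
|57/46|_19 = 1/19

Step 1 — compute v_19(x) by factoring powers of 19 out of the numerator and denominator: v_19(57/46) = 1. Step 2 — apply |x|_p = p^{-v_p(x)} = 19^{-1} = 1/19.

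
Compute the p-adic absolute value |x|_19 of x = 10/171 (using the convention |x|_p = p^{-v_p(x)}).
|10/171|_19 = 19

Step 1 — compute v_19(x) by factoring powers of 19 out of the numerator and denominator: v_19(10/171) = -1. Step 2 — apply |x|_p = p^{-v_p(x)} = 19^{1} = 19.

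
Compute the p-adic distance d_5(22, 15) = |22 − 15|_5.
d_5(22, 15) = 1

Step 1 — x − y = 22 − 15 = 7. Step 2 — v_5(7) = 0 (factor: 7 = (5^0 · 7); the sign does not affect v_p). Step 3 — |x − y|_5 = 5^{0} = 1.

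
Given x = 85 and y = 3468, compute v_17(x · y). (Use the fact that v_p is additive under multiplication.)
v_17(294780) = 3

v_p(x) = 1 (factor: 85 = 17^1 · 5); v_p(y) = 2 (factor: 3468 = 17^2 · 12). Additivity: v_p(xy) = v_p(x) + v_p(y) = 1 + 2 = 3. (Direct check: xy = 294780 = 17^3 · (60).)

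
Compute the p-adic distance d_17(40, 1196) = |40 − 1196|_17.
d_17(40, 1196) = 1/289

Step 1 — x − y = 40 − 1196 = -1156. Step 2 — v_17(-1156) = 2 (factor: -1156 = −(17^2 · 4); the sign does not affect v_p). Step 3 — |x − y|_17 = 17^{-2} = 1/289.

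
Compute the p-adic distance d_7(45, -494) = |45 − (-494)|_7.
d_7(45, -494) = 1/49

Step 1 — x − y = 45 − (-494) = 539. Step 2 — v_7(539) = 2 (factor: 539 = (7^2 · 11); the sign does not affect v_p). Step 3 — |x − y|_7 = 7^{-2} = 1/49.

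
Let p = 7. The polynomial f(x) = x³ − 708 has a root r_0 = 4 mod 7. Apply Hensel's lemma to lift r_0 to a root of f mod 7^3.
r_2 = 291 (mod 343)

Hensel: r_{i+1} = r_i − f(r_i)/f′(r_i) mod 7^{i+2}, where f′(x) = 3x². Iterate:
  r_0 = 4 (mod 7)
  r_1 = 46 (mod 49)
  r_2 = 291 (mod 343)
Final: r = 291 with f(r) ≡ 0 mod 7^3.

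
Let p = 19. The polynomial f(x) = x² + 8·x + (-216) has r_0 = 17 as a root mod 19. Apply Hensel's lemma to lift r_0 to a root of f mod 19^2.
r_1 = 55 (mod 361)

Hensel: r_{i+1} = r_i − f(r_i)·(f′(r_i))^{-1} mod 19^{i+2}, f′(x) = 2x + 8. Iterate:
  r_0 = 17 (mod 19)
  r_1 = 55 (mod 361)
Final: r = 55 satisfies f(r) ≡ 0 mod 19^2.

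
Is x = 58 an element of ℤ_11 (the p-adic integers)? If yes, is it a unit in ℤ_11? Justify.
x ∈ ℤ_11^× (unit); v_11(x) = 0

ℤ_11 = {x ∈ ℚ_11 : v_11(x) ≥ 0} and ℤ_11^× = {x ∈ ℤ_11 : v_11(x) = 0}. Here v_11(58) = v_11(num) − v_11(den) = 0; compare against these criteria.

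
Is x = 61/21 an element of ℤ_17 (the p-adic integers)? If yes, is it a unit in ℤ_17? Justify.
x ∈ ℤ_17^× (unit); v_17(x) = 0

ℤ_17 = {x ∈ ℚ_17 : v_17(x) ≥ 0} and ℤ_17^× = {x ∈ ℤ_17 : v_17(x) = 0}. Here v_17(61/21) = v_17(num) − v_17(den) = 0; compare against these criteria.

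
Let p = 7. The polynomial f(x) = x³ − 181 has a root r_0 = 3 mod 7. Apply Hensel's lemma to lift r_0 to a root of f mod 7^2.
r_1 = 45 (mod 49)

Hensel: r_{i+1} = r_i − f(r_i)/f′(r_i) mod 7^{i+2}, where f′(x) = 3x². Iterate:
  r_0 = 3 (mod 7)
  r_1 = 45 (mod 49)
Final: r = 45 with f(r) ≡ 0 mod 7^2.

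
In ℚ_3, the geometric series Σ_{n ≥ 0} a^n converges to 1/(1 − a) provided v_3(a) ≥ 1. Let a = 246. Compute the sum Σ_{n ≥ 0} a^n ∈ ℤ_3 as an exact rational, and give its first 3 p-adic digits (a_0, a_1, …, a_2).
Σ a^n = 1/(1 − a) = -1/245;  first 3 digits = (1, 1, 1)

v_3(a) = 1 ≥ 1, so the series converges in ℤ_3 to 1/(1 − a) = 1/(1 − 246) = -1/245. Expand this rational in ℤ_3: compute digits iteratively via d_i = x_i mod 3, x_{i+1} = (x_i − d_i)/3. The first 3 digits are (1, 1, 1).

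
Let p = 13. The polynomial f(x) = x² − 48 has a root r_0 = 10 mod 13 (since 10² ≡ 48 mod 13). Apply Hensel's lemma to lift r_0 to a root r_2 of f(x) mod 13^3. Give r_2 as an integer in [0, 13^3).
r_2 = 2103 (mod 2197)

Hensel's recurrence: r_{i+1} = r_i − f(r_i)·(f′(r_i))^{-1} mod 13^{i+2}, with f′(x) = 2x. Iterate:
  r_0 = 10 (mod 13)
  r_1 = 75 (mod 169)
  r_2 = 2103 (mod 2197)
Final: r_2 = 2103, and one checks f(r_2) ≡ 0 mod 13^3.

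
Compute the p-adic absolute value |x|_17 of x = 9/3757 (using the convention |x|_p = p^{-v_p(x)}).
|9/3757|_17 = 289

Step 1 — compute v_17(x) by factoring powers of 17 out of the numerator and denominator: v_17(9/3757) = -2. Step 2 — apply |x|_p = p^{-v_p(x)} = 17^{2} = 289.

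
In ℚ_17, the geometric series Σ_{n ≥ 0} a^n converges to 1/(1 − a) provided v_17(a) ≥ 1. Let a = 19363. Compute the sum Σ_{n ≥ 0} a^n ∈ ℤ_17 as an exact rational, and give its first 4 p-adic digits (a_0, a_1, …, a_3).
Σ a^n = 1/(1 − a) = -1/19362;  first 4 digits = (1, 0, 16, 3)

v_17(a) = 2 ≥ 1, so the series converges in ℤ_17 to 1/(1 − a) = 1/(1 − 19363) = -1/19362. Expand this rational in ℤ_17: compute digits iteratively via d_i = x_i mod 17, x_{i+1} = (x_i − d_i)/17. The first 4 digits are (1, 0, 16, 3).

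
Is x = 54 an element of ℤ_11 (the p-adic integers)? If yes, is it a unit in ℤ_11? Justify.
x ∈ ℤ_11^× (unit); v_11(x) = 0

ℤ_11 = {x ∈ ℚ_11 : v_11(x) ≥ 0} and ℤ_11^× = {x ∈ ℤ_11 : v_11(x) = 0}. Here v_11(54) = v_11(num) − v_11(den) = 0; compare against these criteria.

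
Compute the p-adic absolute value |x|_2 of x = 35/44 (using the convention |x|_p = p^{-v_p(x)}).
|35/44|_2 = 4

Step 1 — compute v_2(x) by factoring powers of 2 out of the numerator and denominator: v_2(35/44) = -2. Step 2 — apply |x|_p = p^{-v_p(x)} = 2^{2} = 4.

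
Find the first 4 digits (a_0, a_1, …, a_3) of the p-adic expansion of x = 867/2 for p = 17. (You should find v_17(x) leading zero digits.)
(a_0, …, a_3) = (0, 0, 10, 8)

v_17(867/2) = 2, so a_0 = ... = a_1 = 0. Factor out: x = 17^2 · u with u = 3/2 a unit in ℤ_17. Expand u iteratively via a_{v+i} = u_i mod 17, u_{i+1} = (u_i − a_{v+i})/17:
  u_0 = 3/2;  a_2 = 10;  u_1 = (u_0 − 10)/17 = -1/2
  u_1 = -1/2;  a_3 = 8;  u_2 = (u_1 − 8)/17 = -1/2
Digits: (0, 0, 10, 8).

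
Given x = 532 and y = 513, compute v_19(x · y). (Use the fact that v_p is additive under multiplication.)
v_19(272916) = 2

v_p(x) = 1 (factor: 532 = 19^1 · 28); v_p(y) = 1 (factor: 513 = 19^1 · 27). Additivity: v_p(xy) = v_p(x) + v_p(y) = 1 + 1 = 2. (Direct check: xy = 272916 = 19^2 · (756).)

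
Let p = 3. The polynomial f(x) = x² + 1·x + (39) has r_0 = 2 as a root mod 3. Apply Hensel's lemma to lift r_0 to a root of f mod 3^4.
r_3 = 74 (mod 81)

Hensel: r_{i+1} = r_i − f(r_i)·(f′(r_i))^{-1} mod 3^{i+2}, f′(x) = 2x + 1. Iterate:
  r_0 = 2 (mod 3)
  r_1 = 2 (mod 9)
  r_2 = 20 (mod 27)
  r_3 = 74 (mod 81)
Final: r = 74 satisfies f(r) ≡ 0 mod 3^4.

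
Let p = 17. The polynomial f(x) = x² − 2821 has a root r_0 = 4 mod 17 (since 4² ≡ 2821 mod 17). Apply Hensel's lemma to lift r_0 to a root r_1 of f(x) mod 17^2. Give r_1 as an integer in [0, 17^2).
r_1 = 174 (mod 289)

Hensel's recurrence: r_{i+1} = r_i − f(r_i)·(f′(r_i))^{-1} mod 17^{i+2}, with f′(x) = 2x. Iterate:
  r_0 = 4 (mod 17)
  r_1 = 174 (mod 289)
Final: r_1 = 174, and one checks f(r_1) ≡ 0 mod 17^2.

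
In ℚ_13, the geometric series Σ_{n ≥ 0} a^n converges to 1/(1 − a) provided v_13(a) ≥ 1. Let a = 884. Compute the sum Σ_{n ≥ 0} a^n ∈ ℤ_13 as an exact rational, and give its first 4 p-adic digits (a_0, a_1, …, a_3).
Σ a^n = 1/(1 − a) = -1/883;  first 4 digits = (1, 3, 1, 6)

v_13(a) = 1 ≥ 1, so the series converges in ℤ_13 to 1/(1 − a) = 1/(1 − 884) = -1/883. Expand this rational in ℤ_13: compute digits iteratively via d_i = x_i mod 13, x_{i+1} = (x_i − d_i)/13. The first 4 digits are (1, 3, 1, 6).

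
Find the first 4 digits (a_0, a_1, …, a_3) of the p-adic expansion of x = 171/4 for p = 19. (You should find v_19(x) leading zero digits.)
(a_0, …, a_3) = (0, 7, 14, 4)

v_19(171/4) = 1, so a_0 = ... = a_0 = 0. Factor out: x = 19^1 · u with u = 9/4 a unit in ℤ_19. Expand u iteratively via a_{v+i} = u_i mod 19, u_{i+1} = (u_i − a_{v+i})/19:
  u_0 = 9/4;  a_1 = 7;  u_1 = (u_0 − 7)/19 = -1/4
  u_1 = -1/4;  a_2 = 14;  u_2 = (u_1 − 14)/19 = -3/4
  u_2 = -3/4;  a_3 = 4;  u_3 = (u_2 − 4)/19 = -1/4
Digits: (0, 7, 14, 4).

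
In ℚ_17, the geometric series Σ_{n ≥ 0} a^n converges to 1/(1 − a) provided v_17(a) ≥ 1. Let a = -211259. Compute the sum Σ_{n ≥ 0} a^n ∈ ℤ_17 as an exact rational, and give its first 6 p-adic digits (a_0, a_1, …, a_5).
Σ a^n = 1/(1 − a) = 1/211260;  first 6 digits = (1, 0, 0, 8, 14, 16)

v_17(a) = 3 ≥ 1, so the series converges in ℤ_17 to 1/(1 − a) = 1/(1 − (-211259)) = 1/211260. Expand this rational in ℤ_17: compute digits iteratively via d_i = x_i mod 17, x_{i+1} = (x_i − d_i)/17. The first 6 digits are (1, 0, 0, 8, 14, 16).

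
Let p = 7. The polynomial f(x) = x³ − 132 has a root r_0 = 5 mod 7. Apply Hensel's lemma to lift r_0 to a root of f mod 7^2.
r_1 = 26 (mod 49)

Hensel: r_{i+1} = r_i − f(r_i)/f′(r_i) mod 7^{i+2}, where f′(x) = 3x². Iterate:
  r_0 = 5 (mod 7)
  r_1 = 26 (mod 49)
Final: r = 26 with f(r) ≡ 0 mod 7^2.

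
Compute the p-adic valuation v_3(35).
v_3(35) = 0

v_3(n) is the largest exponent k such that 3^k divides n. Factor out: 35 = 3^0 · 35. (Sign doesn't affect v_p.) So v_3(35) = 0.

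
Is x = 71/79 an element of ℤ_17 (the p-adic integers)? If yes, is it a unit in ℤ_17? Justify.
x ∈ ℤ_17^× (unit); v_17(x) = 0

ℤ_17 = {x ∈ ℚ_17 : v_17(x) ≥ 0} and ℤ_17^× = {x ∈ ℤ_17 : v_17(x) = 0}. Here v_17(71/79) = v_17(num) − v_17(den) = 0; compare against these criteria.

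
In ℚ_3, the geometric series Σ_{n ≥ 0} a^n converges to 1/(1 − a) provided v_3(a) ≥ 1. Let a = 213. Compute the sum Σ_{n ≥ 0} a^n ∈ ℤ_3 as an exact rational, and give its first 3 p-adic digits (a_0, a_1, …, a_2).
Σ a^n = 1/(1 − a) = -1/212;  first 3 digits = (1, 2, 0)

v_3(a) = 1 ≥ 1, so the series converges in ℤ_3 to 1/(1 − a) = 1/(1 − 213) = -1/212. Expand this rational in ℤ_3: compute digits iteratively via d_i = x_i mod 3, x_{i+1} = (x_i − d_i)/3. The first 3 digits are (1, 2, 0).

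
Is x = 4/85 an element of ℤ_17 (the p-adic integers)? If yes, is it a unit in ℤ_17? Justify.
x ∉ ℤ_17 (v_17(x) = -1 < 0)

ℤ_17 = {x ∈ ℚ_17 : v_17(x) ≥ 0} and ℤ_17^× = {x ∈ ℤ_17 : v_17(x) = 0}. Here v_17(4/85) = v_17(num) − v_17(den) = -1; compare against these criteria.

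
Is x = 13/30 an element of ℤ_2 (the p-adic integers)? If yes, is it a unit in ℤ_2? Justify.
x ∉ ℤ_2 (v_2(x) = -1 < 0)

ℤ_2 = {x ∈ ℚ_2 : v_2(x) ≥ 0} and ℤ_2^× = {x ∈ ℤ_2 : v_2(x) = 0}. Here v_2(13/30) = v_2(num) − v_2(den) = -1; compare against these criteria.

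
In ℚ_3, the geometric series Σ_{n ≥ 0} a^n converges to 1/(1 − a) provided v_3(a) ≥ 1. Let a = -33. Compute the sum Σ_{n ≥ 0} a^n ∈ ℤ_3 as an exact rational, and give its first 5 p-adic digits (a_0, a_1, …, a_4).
Σ a^n = 1/(1 − a) = 1/34;  first 5 digits = (1, 1, 0, 1, 2)

v_3(a) = 1 ≥ 1, so the series converges in ℤ_3 to 1/(1 − a) = 1/(1 − (-33)) = 1/34. Expand this rational in ℤ_3: compute digits iteratively via d_i = x_i mod 3, x_{i+1} = (x_i − d_i)/3. The first 5 digits are (1, 1, 0, 1, 2).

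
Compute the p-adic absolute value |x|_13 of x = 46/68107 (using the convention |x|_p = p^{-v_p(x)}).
|46/68107|_13 = 2197

Step 1 — compute v_13(x) by factoring powers of 13 out of the numerator and denominator: v_13(46/68107) = -3. Step 2 — apply |x|_p = p^{-v_p(x)} = 13^{3} = 2197.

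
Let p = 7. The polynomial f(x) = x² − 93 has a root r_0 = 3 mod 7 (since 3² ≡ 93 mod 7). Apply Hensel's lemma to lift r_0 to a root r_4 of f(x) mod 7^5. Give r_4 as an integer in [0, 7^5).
r_4 = 16677 (mod 16807)

Hensel's recurrence: r_{i+1} = r_i − f(r_i)·(f′(r_i))^{-1} mod 7^{i+2}, with f′(x) = 2x. Iterate:
  r_0 = 3 (mod 7)
  r_1 = 17 (mod 49)
  r_2 = 213 (mod 343)
  r_3 = 2271 (mod 2401)
  r_4 = 16677 (mod 16807)
Final: r_4 = 16677, and one checks f(r_4) ≡ 0 mod 7^5.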